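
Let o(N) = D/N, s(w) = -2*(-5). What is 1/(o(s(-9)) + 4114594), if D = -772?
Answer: 5/20572584 ≈ 2.4304e-7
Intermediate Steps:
s(w) = 10
o(N) = -772/N
1/(o(s(-9)) + 4114594) = 1/(-772/10 + 4114594) = 1/(-772*1/10 + 4114594) = 1/(-386/5 + 4114594) = 1/(20572584/5) = 5/20572584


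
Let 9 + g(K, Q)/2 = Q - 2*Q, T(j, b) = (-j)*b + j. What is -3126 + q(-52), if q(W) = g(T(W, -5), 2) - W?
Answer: -3096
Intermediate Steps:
T(j, b) = j - b*j (T(j, b) = -b*j + j = j - b*j)
g(K, Q) = -18 - 2*Q (g(K, Q) = -18 + 2*(Q - 2*Q) = -18 + 2*(-Q) = -18 - 2*Q)
q(W) = -22 - W (q(W) = (-18 - 2*2) - W = (-18 - 4) - W = -22 - W)
-3126 + q(-52) = -3126 + (-22 - 1*(-52)) = -3126 + (-22 + 52) = -3126 + 30 = -3096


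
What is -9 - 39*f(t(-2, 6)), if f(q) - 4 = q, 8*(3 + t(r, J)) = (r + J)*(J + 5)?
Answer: -525/2 ≈ -262.50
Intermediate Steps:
t(r, J) = -3 + (5 + J)*(J + r)/8 (t(r, J) = -3 + ((r + J)*(J + 5))/8 = -3 + ((J + r)*(5 + J))/8 = -3 + ((5 + J)*(J + r))/8 = -3 + (5 + J)*(J + r)/8)
f(q) = 4 + q
-9 - 39*f(t(-2, 6)) = -9 - 39*(4 + (-3 + (1/8)*6**2 + (5/8)*6 + (5/8)*(-2) + (1/8)*6*(-2))) = -9 - 39*(4 + (-3 + (1/8)*36 + 15/4 - 5/4 - 3/2)) = -9 - 39*(4 + (-3 + 9/2 + 15/4 - 5/4 - 3/2)) = -9 - 39*(4 + 5/2) = -9 - 39*13/2 = -9 - 507/2 = -525/2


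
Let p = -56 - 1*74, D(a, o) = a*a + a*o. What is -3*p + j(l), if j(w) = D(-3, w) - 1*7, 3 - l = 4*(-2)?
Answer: 359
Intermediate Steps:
l = 11 (l = 3 - 4*(-2) = 3 - 1*(-8) = 3 + 8 = 11)
D(a, o) = a**2 + a*o
p = -130 (p = -56 - 74 = -130)
j(w) = 2 - 3*w (j(w) = -3*(-3 + w) - 1*7 = (9 - 3*w) - 7 = 2 - 3*w)
-3*p + j(l) = -3*(-130) + (2 - 3*11) = 390 + (2 - 33) = 390 - 31 = 359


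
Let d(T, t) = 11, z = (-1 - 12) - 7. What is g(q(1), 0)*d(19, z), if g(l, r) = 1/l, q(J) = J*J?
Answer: 11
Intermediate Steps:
z = -20 (z = -13 - 7 = -20)
q(J) = J²
g(q(1), 0)*d(19, z) = 11/1² = 11/1 = 1*11 = 11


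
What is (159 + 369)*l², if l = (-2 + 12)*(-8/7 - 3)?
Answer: 44404800/49 ≈ 9.0622e+5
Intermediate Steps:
l = -290/7 (l = 10*(-8*⅐ - 3) = 10*(-8/7 - 3) = 10*(-29/7) = -290/7 ≈ -41.429)
(159 + 369)*l² = (159 + 369)*(-290/7)² = 528*(84100/49) = 44404800/49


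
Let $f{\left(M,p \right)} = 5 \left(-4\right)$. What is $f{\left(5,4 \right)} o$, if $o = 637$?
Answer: $-12740$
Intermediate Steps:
$f{\left(M,p \right)} = -20$
$f{\left(5,4 \right)} o = \left(-20\right) 637 = -12740$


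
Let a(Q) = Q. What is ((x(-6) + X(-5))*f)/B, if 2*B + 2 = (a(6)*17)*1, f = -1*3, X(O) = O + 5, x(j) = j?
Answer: 9/25 ≈ 0.36000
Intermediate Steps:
X(O) = 5 + O
f = -3
B = 50 (B = -1 + ((6*17)*1)/2 = -1 + (102*1)/2 = -1 + (½)*102 = -1 + 51 = 50)
((x(-6) + X(-5))*f)/B = ((-6 + (5 - 5))*(-3))/50 = ((-6 + 0)*(-3))*(1/50) = -6*(-3)*(1/50) = 18*(1/50) = 9/25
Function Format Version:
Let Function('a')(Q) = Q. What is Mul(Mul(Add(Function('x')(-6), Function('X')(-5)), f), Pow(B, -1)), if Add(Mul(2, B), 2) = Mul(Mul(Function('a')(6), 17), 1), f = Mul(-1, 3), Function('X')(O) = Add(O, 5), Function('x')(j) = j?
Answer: Rational(9, 25) ≈ 0.36000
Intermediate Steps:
Function('X')(O) = Add(5, O)
f = -3
B = 50 (B = Add(-1, Mul(Rational(1, 2), Mul(Mul(6, 17), 1))) = Add(-1, Mul(Rational(1, 2), Mul(102, 1))) = Add(-1, Mul(Rational(1, 2), 102)) = Add(-1, 51) = 50)
Mul(Mul(Add(Function('x')(-6), Function('X')(-5)), f), Pow(B, -1)) = Mul(Mul(Add(-6, Add(5, -5)), -3), Pow(50, -1)) = Mul(Mul(Add(-6, 0), -3), Rational(1, 50)) = Mul(Mul(-6, -3), Rational(1, 50)) = Mul(18, Rational(1, 50)) = Rational(9, 25)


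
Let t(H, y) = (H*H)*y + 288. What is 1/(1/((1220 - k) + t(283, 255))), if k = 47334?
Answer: 20376869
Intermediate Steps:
t(H, y) = 288 + y*H² (t(H, y) = H²*y + 288 = y*H² + 288 = 288 + y*H²)
1/(1/((1220 - k) + t(283, 255))) = 1/(1/((1220 - 1*47334) + (288 + 255*283²))) = 1/(1/((1220 - 47334) + (288 + 255*80089))) = 1/(1/(-46114 + (288 + 20422695))) = 1/(1/(-46114 + 20422983)) = 1/(1/20376869) = 20376869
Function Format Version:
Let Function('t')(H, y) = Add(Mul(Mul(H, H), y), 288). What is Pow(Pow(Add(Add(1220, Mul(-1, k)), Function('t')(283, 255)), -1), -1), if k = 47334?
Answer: 20376869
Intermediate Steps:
Function('t')(H, y) = Add(288, Mul(y, Pow(H, 2))) (Function('t')(H, y) = Add(Mul(Pow(H, 2), y), 288) = Add(Mul(y, Pow(H, 2)), 288) = Add(288, Mul(y, Pow(H, 2))))
Pow(Pow(Add(Add(1220, Mul(-1, k)), Function('t')(283, 255)), -1), -1) = Pow(Pow(Add(Add(1220, Mul(-1, 47334)), Add(288, Mul(255, Pow(283, 2)))), -1), -1) = Pow(Pow(Add(Add(1220, -47334), Add(288, Mul(255, 80089))), -1), -1) = Pow(Pow(Add(-46114, Add(288, 20422695)), -1), -1) = Pow(Pow(Add(-46114, 20422983), -1), -1) = Pow(Pow(20376869, -1), -1) = Pow(Rational(1, 20376869), -1) = 20376869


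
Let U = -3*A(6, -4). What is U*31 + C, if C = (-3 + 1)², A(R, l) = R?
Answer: -554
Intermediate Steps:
C = 4 (C = (-2)² = 4)
U = -18 (U = -3*6 = -18)
U*31 + C = -18*31 + 4 = -558 + 4 = -554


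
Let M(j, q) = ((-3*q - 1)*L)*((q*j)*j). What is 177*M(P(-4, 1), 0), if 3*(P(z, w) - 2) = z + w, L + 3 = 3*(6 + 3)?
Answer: 0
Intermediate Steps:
L = 24 (L = -3 + 3*(6 + 3) = -3 + 3*9 = -3 + 27 = 24)
P(z, w) = 2 + w/3 + z/3 (P(z, w) = 2 + (z + w)/3 = 2 + (w + z)/3 = 2 + (w/3 + z/3) = 2 + w/3 + z/3)
M(j, q) = q*j²*(-24 - 72*q) (M(j, q) = ((-3*q - 1)*24)*((q*j)*j) = ((-1 - 3*q)*24)*((j*q)*j) = (-24 - 72*q)*(q*j²) = q*j²*(-24 - 72*q))
177*M(P(-4, 1), 0) = 177*(-24*0*(2 + (⅓)*1 + (⅓)*(-4))²*(1 + 3*0)) = 177*(-24*0*(2 + ⅓ - 4/3)²*(1 + 0)) = 177*(-24*0*1²*1) = 177*(-24*0*1*1) = 177*0 = 0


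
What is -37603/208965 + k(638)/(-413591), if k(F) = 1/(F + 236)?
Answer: -13592677522967/75536361857310 ≈ -0.17995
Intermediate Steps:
k(F) = 1/(236 + F)
-37603/208965 + k(638)/(-413591) = -37603/208965 + 1/((236 + 638)*(-413591)) = -37603*1/208965 - 1/413591/874 = -37603/208965 + (1/874)*(-1/413591) = -37603/208965 - 1/361478534 = -13592677522967/75536361857310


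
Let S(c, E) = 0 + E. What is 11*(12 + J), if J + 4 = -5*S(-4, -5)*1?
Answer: 363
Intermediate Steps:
S(c, E) = E
J = 21 (J = -4 - 5*(-5)*1 = -4 + 25*1 = -4 + 25 = 21)
11*(12 + J) = 11*(12 + 21) = 11*33 = 363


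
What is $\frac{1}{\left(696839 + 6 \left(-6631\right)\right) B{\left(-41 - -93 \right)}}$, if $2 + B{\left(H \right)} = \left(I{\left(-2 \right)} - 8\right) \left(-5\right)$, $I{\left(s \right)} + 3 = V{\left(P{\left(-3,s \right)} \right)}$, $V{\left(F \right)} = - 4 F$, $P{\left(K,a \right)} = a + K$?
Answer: $- \frac{1}{30881491} \approx -3.2382 \cdot 10^{-8}$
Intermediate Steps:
$P{\left(K,a \right)} = K + a$
$I{\left(s \right)} = 9 - 4 s$ ($I{\left(s \right)} = -3 - 4 \left(-3 + s\right) = -3 - \left(-12 + 4 s\right) = 9 - 4 s$)
$B{\left(H \right)} = -47$ ($B{\left(H \right)} = -2 + \left(\left(9 - -8\right) - 8\right) \left(-5\right) = -2 + \left(\left(9 + 8\right) - 8\right) \left(-5\right) = -2 + \left(17 - 8\right) \left(-5\right) = -2 + 9 \left(-5\right) = -2 - 45 = -47$)
$\frac{1}{\left(696839 + 6 \left(-6631\right)\right) B{\left(-41 - -93 \right)}} = \frac{1}{\left(696839 + 6 \left(-6631\right)\right) \left(-47\right)} = \frac{1}{696839 - 39786} \left(- \frac{1}{47}\right) = \frac{1}{657053} \left(- \frac{1}{47}\right) = - \frac{1}{30881491}$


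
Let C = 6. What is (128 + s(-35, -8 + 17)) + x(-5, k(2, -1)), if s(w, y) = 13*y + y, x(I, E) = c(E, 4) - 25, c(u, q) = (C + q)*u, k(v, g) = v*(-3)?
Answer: 169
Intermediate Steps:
k(v, g) = -3*v
c(u, q) = u*(6 + q) (c(u, q) = (6 + q)*u = u*(6 + q))
x(I, E) = -25 + 10*E (x(I, E) = E*(6 + 4) - 25 = E*10 - 25 = 10*E - 25 = -25 + 10*E)
s(w, y) = 14*y
(128 + s(-35, -8 + 17)) + x(-5, k(2, -1)) = (128 + 14*(-8 + 17)) + (-25 + 10*(-3*2)) = (128 + 14*9) + (-25 + 10*(-6)) = (128 + 126) + (-25 - 60) = 254 - 85 = 169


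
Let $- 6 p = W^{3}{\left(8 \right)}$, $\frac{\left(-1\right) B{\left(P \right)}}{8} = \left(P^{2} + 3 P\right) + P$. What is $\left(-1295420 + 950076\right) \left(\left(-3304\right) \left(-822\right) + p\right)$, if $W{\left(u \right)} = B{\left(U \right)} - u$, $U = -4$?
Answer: $- \frac{2813835284480}{3} \approx -9.3794 \cdot 10^{11}$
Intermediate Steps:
$B{\left(P \right)} = - 32 P - 8 P^{2}$ ($B{\left(P \right)} = - 8 \left(\left(P^{2} + 3 P\right) + P\right) = - 8 \left(P^{2} + 4 P\right) = - 32 P - 8 P^{2}$)
$W{\left(u \right)} = - u$ ($W{\left(u \right)} = \left(-8\right) \left(-4\right) \left(4 - 4\right) - u = \left(-8\right) \left(-4\right) 0 - u = 0 - u = - u$)
$p = \frac{256}{3}$ ($p = - \frac{\left(\left(-1\right) 8\right)^{3}}{6} = - \frac{\left(-8\right)^{3}}{6} = \left(- \frac{1}{6}\right) \left(-512\right) = \frac{256}{3} \approx 85.333$)
$\left(-1295420 + 950076\right) \left(\left(-3304\right) \left(-822\right) + p\right) = \left(-1295420 + 950076\right) \left(\left(-3304\right) \left(-822\right) + \frac{256}{3}\right) = - 345344 \left(2715888 + \frac{256}{3}\right) = \left(-345344\right) \frac{8147920}{3} = - \frac{2813835284480}{3}$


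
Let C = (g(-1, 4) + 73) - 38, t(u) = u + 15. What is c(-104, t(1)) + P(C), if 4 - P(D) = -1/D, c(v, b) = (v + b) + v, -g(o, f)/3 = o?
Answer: -7143/38 ≈ -187.97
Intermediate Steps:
t(u) = 15 + u
g(o, f) = -3*o
c(v, b) = b + 2*v (c(v, b) = (b + v) + v = b + 2*v)
C = 38 (C = (-3*(-1) + 73) - 38 = (3 + 73) - 38 = 76 - 38 = 38)
P(D) = 4 + 1/D (P(D) = 4 - (-1)/D = 4 + 1/D)
c(-104, t(1)) + P(C) = ((15 + 1) + 2*(-104)) + (4 + 1/38) = (16 - 208) + (4 + 1/38) = -192 + 153/38 = -7143/38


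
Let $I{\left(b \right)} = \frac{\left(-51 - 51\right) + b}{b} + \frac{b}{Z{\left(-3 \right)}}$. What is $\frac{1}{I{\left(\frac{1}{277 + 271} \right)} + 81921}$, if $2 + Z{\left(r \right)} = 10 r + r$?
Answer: $\frac{19180}{499178679} \approx 3.8423 \cdot 10^{-5}$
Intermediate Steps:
$Z{\left(r \right)} = -2 + 11 r$ ($Z{\left(r \right)} = -2 + \left(10 r + r\right) = -2 + 11 r$)
$I{\left(b \right)} = - \frac{b}{35} + \frac{-102 + b}{b}$ ($I{\left(b \right)} = \frac{\left(-51 - 51\right) + b}{b} + \frac{b}{-2 + 11 \left(-3\right)} = \frac{-102 + b}{b} + \frac{b}{-2 - 33} = \frac{-102 + b}{b} + \frac{b}{-35} = \frac{-102 + b}{b} + b \left(- \frac{1}{35}\right) = \frac{-102 + b}{b} - \frac{b}{35} = - \frac{b}{35} + \frac{-102 + b}{b}$)
$\frac{1}{I{\left(\frac{1}{277 + 271} \right)} + 81921} = \frac{1}{\left(1 - \frac{102}{\frac{1}{277 + 271}} - \frac{1}{35 \left(277 + 271\right)}\right) + 81921} = \frac{1}{\left(1 - \frac{102}{\frac{1}{548}} - \frac{1}{35 \cdot 548}\right) + 81921} = \frac{1}{\left(1 - 102 \frac{1}{\frac{1}{548}} - \frac{1}{19180}\right) + 81921} = \frac{1}{\left(1 - 55896 - \frac{1}{19180}\right) + 81921} = \frac{1}{- \frac{1072066101}{19180} + 81921} = \frac{1}{\frac{499178679}{19180}} = \frac{19180}{499178679}$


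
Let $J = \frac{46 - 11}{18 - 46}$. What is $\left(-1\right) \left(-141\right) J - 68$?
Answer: $- \frac{977}{4} \approx -244.25$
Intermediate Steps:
$J = - \frac{5}{4}$ ($J = \frac{35}{-28} = 35 \left(- \frac{1}{28}\right) = - \frac{5}{4} \approx -1.25$)
$\left(-1\right) \left(-141\right) J - 68 = \left(-1\right) \left(-141\right) \left(- \frac{5}{4}\right) - 68 = 141 \left(- \frac{5}{4}\right) - 68 = - \frac{705}{4} - 68 = - \frac{977}{4}$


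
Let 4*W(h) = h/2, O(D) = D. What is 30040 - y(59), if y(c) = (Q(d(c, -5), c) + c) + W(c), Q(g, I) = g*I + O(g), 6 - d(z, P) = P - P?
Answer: 236909/8 ≈ 29614.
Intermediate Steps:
W(h) = h/8 (W(h) = (h/2)/4 = h/8)
d(z, P) = 6 (d(z, P) = 6 - (P - P) = 6 - 1*0 = 6 + 0 = 6)
Q(g, I) = g + I*g (Q(g, I) = g*I + g = I*g + g = g + I*g)
y(c) = 6 + 57*c/8 (y(c) = (6*(1 + c) + c) + c/8 = ((6 + 6*c) + c) + c/8 = (6 + 7*c) + c/8 = 6 + 57*c/8)
30040 - y(59) = 30040 - (6 + (57/8)*59) = 30040 - (6 + 3363/8) = 30040 - 1*3411/8 = 30040 - 3411/8 = 236909/8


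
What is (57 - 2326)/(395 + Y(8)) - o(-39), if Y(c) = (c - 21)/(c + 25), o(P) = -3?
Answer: -35811/13022 ≈ -2.7500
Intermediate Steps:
Y(c) = (-21 + c)/(25 + c)
(57 - 2326)/(395 + Y(8)) - o(-39) = (57 - 2326)/(395 + (-21 + 8)/(25 + 8)) - 1*(-3) = -2269/(395 - 13/33) + 3 = -2269/13022/33 + 3 = -2269*33/13022 + 3 = -74877/13022 + 3 = -35811/13022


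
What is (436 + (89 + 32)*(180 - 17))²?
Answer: 406385281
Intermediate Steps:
(436 + (89 + 32)*(180 - 17))² = (436 + 121*163)² = (436 + 19723)² = 20159² = 406385281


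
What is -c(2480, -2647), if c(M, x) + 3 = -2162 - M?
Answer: 4645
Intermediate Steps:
c(M, x) = -2165 - M (c(M, x) = -3 + (-2162 - M) = -2165 - M)
-c(2480, -2647) = -(-2165 - 1*2480) = -(-2165 - 2480) = -1*(-4645) = 4645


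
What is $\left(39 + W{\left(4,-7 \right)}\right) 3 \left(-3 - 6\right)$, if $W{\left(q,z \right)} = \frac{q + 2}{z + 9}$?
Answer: $-1134$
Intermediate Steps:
$W{\left(q,z \right)} = \frac{2 + q}{9 + z}$
$\left(39 + W{\left(4,-7 \right)}\right) 3 \left(-3 - 6\right) = \left(39 + \frac{2 + 4}{9 - 7}\right) 3 \left(-3 - 6\right) = \left(39 + \frac{1}{2} \cdot 6\right) 3 \left(-9\right) = \left(39 + \frac{1}{2} \cdot 6\right) \left(-27\right) = \left(39 + 3\right) \left(-27\right) = 42 \left(-27\right) = -1134$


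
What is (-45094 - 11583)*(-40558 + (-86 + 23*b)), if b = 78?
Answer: 2201901450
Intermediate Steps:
(-45094 - 11583)*(-40558 + (-86 + 23*b)) = (-45094 - 11583)*(-40558 + (-86 + 23*78)) = -56677*(-40558 + (-86 + 1794)) = -56677*(-40558 + 1708) = -56677*(-38850) = 2201901450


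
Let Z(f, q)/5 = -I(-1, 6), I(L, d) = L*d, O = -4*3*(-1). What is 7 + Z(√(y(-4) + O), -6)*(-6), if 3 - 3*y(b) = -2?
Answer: -173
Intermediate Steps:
y(b) = 5/3 (y(b) = 1 - ⅓*(-2) = 1 + ⅔ = 5/3)
O = 12 (O = -12*(-1) = 12)
Z(f, q) = 30 (Z(f, q) = 5*(-(-1)*6) = 5*(-1*(-6)) = 5*6 = 30)
7 + Z(√(y(-4) + O), -6)*(-6) = 7 + 30*(-6) = 7 - 180 = -173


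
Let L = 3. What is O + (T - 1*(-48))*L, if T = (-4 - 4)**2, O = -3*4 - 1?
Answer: 323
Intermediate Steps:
O = -13 (O = -12 - 1 = -13)
T = 64 (T = (-8)**2 = 64)
O + (T - 1*(-48))*L = -13 + (64 - 1*(-48))*3 = -13 + (64 + 48)*3 = -13 + 112*3 = -13 + 336 = 323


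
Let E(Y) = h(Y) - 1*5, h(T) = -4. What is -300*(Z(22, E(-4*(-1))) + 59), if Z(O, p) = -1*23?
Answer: -10800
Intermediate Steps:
E(Y) = -9 (E(Y) = -4 - 1*5 = -4 - 5 = -9)
Z(O, p) = -23
-300*(Z(22, E(-4*(-1))) + 59) = -300*(-23 + 59) = -300*36 = -10800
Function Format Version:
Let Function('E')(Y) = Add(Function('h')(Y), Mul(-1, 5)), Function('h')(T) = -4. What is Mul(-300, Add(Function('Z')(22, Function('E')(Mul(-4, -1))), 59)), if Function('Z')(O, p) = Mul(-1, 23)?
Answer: -10800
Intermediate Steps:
Function('E')(Y) = -9 (Function('E')(Y) = Add(-4, Mul(-1, 5)) = Add(-4, -5) = -9)
Function('Z')(O, p) = -23
Mul(-300, Add(Function('Z')(22, Function('E')(Mul(-4, -1))), 59)) = Mul(-300, Add(-23, 59)) = Mul(-300, 36) = -10800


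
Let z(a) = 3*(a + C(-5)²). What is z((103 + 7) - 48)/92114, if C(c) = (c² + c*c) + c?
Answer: 6261/92114 ≈ 0.067970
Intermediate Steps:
C(c) = c + 2*c² (C(c) = (c² + c²) + c = 2*c² + c = c + 2*c²)
z(a) = 6075 + 3*a (z(a) = 3*(a + (-5*(1 + 2*(-5)))²) = 3*(a + (-5*(1 - 10))²) = 3*(a + (-5*(-9))²) = 3*(a + 45²) = 3*(a + 2025) = 3*(2025 + a) = 6075 + 3*a)
z((103 + 7) - 48)/92114 = (6075 + 3*((103 + 7) - 48))/92114 = (6075 + 3*(110 - 48))*(1/92114) = (6075 + 3*62)*(1/92114) = (6075 + 186)*(1/92114) = 6261*(1/92114) = 6261/92114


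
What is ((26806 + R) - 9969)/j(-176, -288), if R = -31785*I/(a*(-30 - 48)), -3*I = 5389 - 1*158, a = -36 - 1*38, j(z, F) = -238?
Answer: -11738893/105672 ≈ -111.09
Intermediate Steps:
a = -74 (a = -36 - 38 = -74)
I = -5231/3 (I = -(5389 - 1*158)/3 = -(5389 - 158)/3 = -⅓*5231 = -5231/3 ≈ -1743.7)
R = 4263265/444 (R = -31785*5231/(222*(-30 - 48)) = -31785/(-78*(-74)*(-3/5231)) = -31785/(5772*(-3/5231)) = -31785/(-17316/5231) = -31785*(-5231/17316) = 4263265/444 ≈ 9602.0)
((26806 + R) - 9969)/j(-176, -288) = ((26806 + 4263265/444) - 9969)/(-238) = (16165129/444 - 9969)*(-1/238) = (11738893/444)*(-1/238) = -11738893/105672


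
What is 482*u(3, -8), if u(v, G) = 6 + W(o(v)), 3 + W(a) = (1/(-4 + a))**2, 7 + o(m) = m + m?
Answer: 36632/25 ≈ 1465.3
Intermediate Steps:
o(m) = -7 + 2*m (o(m) = -7 + (m + m) = -7 + 2*m)
W(a) = -3 + (-4 + a)**(-2) (W(a) = -3 + (1/(-4 + a))**2 = -3 + (-4 + a)**(-2))
u(v, G) = 3 + (-11 + 2*v)**(-2) (u(v, G) = 6 + (-3 + (-4 + (-7 + 2*v))**(-2)) = 6 + (-3 + (-11 + 2*v)**(-2)) = 3 + (-11 + 2*v)**(-2))
482*u(3, -8) = 482*(3 + (-11 + 2*3)**(-2)) = 482*(3 + (-11 + 6)**(-2)) = 482*(3 + (-5)**(-2)) = 482*(3 + 1/25) = 482*(76/25) = 36632/25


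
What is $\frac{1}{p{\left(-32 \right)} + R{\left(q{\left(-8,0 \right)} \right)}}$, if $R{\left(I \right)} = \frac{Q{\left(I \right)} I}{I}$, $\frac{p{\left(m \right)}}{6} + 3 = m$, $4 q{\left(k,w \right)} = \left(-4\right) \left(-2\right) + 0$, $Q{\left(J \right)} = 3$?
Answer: $- \frac{1}{207} \approx -0.0048309$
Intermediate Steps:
$q{\left(k,w \right)} = 2$ ($q{\left(k,w \right)} = \frac{\left(-4\right) \left(-2\right) + 0}{4} = \frac{8 + 0}{4} = \frac{1}{4} \cdot 8 = 2$)
$p{\left(m \right)} = -18 + 6 m$
$R{\left(I \right)} = 3$ ($R{\left(I \right)} = \frac{3 I}{I} = 3$)
$\frac{1}{p{\left(-32 \right)} + R{\left(q{\left(-8,0 \right)} \right)}} = \frac{1}{\left(-18 + 6 \left(-32\right)\right) + 3} = \frac{1}{\left(-18 - 192\right) + 3} = \frac{1}{-210 + 3} = \frac{1}{-207} = - \frac{1}{207}$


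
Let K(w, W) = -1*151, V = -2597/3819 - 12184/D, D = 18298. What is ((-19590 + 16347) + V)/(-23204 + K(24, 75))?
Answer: 113357545834/816024424005 ≈ 0.13891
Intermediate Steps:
V = -47025301/34940031 (V = -2597/3819 - 12184/18298 = -2597*1/3819 - 12184*1/18298 = -2597/3819 - 6092/9149 = -47025301/34940031 ≈ -1.3459)
K(w, W) = -151
((-19590 + 16347) + V)/(-23204 + K(24, 75)) = ((-19590 + 16347) - 47025301/34940031)/(-23204 - 151) = (-3243 - 47025301/34940031)/(-23355) = -113357545834/34940031*(-1/23355) = 113357545834/816024424005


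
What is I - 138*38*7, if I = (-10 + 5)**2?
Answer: -36683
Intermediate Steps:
I = 25 (I = (-5)**2 = 25)
I - 138*38*7 = 25 - 138*38*7 = 25 - 5244*7 = 25 - 1*36708 = 25 - 36708 = -36683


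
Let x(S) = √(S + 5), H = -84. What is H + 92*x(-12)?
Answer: -84 + 92*I*√7 ≈ -84.0 + 243.41*I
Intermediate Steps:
x(S) = √(5 + S)
H + 92*x(-12) = -84 + 92*√(5 - 12) = -84 + 92*√(-7) = -84 + 92*(I*√7) = -84 + 92*I*√7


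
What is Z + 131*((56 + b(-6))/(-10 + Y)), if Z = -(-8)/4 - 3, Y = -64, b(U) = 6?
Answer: -4098/37 ≈ -110.76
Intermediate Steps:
Z = -1 (Z = -(-8)/4 - 3 = -4*(-½) - 3 = 2 - 3 = -1)
Z + 131*((56 + b(-6))/(-10 + Y)) = -1 + 131*((56 + 6)/(-10 - 64)) = -1 + 131*(62/(-74)) = -1 + 131*(62*(-1/74)) = -1 + 131*(-31/37) = -1 - 4061/37 = -4098/37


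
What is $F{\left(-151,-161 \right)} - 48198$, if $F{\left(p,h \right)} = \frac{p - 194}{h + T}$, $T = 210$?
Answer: $- \frac{2362047}{49} \approx -48205.0$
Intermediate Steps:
$F{\left(p,h \right)} = \frac{-194 + p}{210 + h}$ ($F{\left(p,h \right)} = \frac{p - 194}{h + 210} = \frac{-194 + p}{210 + h}$)
$F{\left(-151,-161 \right)} - 48198 = \frac{-194 - 151}{210 - 161} - 48198 = \frac{1}{49} \left(-345\right) - 48198 = - \frac{345}{49} - 48198 = - \frac{2362047}{49}$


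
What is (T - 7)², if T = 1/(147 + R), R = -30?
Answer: 669124/13689 ≈ 48.880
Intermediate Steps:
T = 1/117 (T = 1/(147 - 30) = 1/117 ≈ 0.0085470)
(T - 7)² = (1/117 - 7)² = (-818/117)² = 669124/13689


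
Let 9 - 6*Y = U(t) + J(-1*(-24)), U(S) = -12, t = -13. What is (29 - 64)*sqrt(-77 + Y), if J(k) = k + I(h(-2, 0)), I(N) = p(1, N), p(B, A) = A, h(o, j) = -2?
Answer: -35*I*sqrt(2778)/6 ≈ -307.46*I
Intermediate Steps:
I(N) = N
J(k) = -2 + k (J(k) = k - 2 = -2 + k)
Y = -1/6 (Y = 3/2 - (-12 + (-2 - 1*(-24)))/6 = 3/2 - (-12 + (-2 + 24))/6 = 3/2 - (-12 + 22)/6 = 3/2 - 1/6*10 = 3/2 - 5/3 = -1/6 ≈ -0.16667)
(29 - 64)*sqrt(-77 + Y) = (29 - 64)*sqrt(-77 - 1/6) = -35*I*sqrt(2778)/6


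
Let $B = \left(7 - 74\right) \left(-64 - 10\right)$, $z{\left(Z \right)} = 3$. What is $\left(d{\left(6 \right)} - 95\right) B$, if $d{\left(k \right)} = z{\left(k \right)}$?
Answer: $-456136$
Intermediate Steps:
$B = 4958$ ($B = \left(-67\right) \left(-74\right) = 4958$)
$d{\left(k \right)} = 3$
$\left(d{\left(6 \right)} - 95\right) B = \left(3 - 95\right) 4958 = \left(-92\right) 4958 = -456136$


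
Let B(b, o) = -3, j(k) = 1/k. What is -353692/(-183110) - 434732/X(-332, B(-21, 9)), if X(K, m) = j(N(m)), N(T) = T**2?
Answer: -358216817494/91555 ≈ -3.9126e+6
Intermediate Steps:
X(K, m) = m**(-2) (X(K, m) = 1/(m**2) = m**(-2))
-353692/(-183110) - 434732/X(-332, B(-21, 9)) = -353692/(-183110) - 434732/((-3)**(-2)) = -353692*(-1/183110) - 434732/1/9 = 176846/91555 - 434732*9 = 176846/91555 - 3912588 = -358216817494/91555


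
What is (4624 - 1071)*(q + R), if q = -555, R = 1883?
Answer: 4718384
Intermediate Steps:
(4624 - 1071)*(q + R) = (4624 - 1071)*(-555 + 1883) = 3553*1328 = 4718384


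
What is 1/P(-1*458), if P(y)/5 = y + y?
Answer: -1/4580 ≈ -0.00021834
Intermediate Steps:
P(y) = 10*y (P(y) = 5*(y + y) = 5*(2*y) = 10*y)
1/P(-1*458) = 1/(10*(-1*458)) = 1/(10*(-458)) = 1/(-4580) = -1/4580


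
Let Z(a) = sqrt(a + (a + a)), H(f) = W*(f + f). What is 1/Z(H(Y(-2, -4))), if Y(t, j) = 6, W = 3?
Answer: sqrt(3)/18 ≈ 0.096225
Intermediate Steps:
H(f) = 6*f (H(f) = 3*(f + f) = 3*(2*f) = 6*f)
Z(a) = sqrt(3)*sqrt(a) (Z(a) = sqrt(a + 2*a) = sqrt(3*a) = sqrt(3)*sqrt(a))
1/Z(H(Y(-2, -4))) = 1/(sqrt(3)*sqrt(6*6)) = 1/(sqrt(3)*sqrt(36)) = 1/(sqrt(3)*6) = 1/(6*sqrt(3)) = sqrt(3)/18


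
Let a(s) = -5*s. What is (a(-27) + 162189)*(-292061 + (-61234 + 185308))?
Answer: -27268321788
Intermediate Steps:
(a(-27) + 162189)*(-292061 + (-61234 + 185308)) = (-5*(-27) + 162189)*(-292061 + (-61234 + 185308)) = (135 + 162189)*(-292061 + 124074) = 162324*(-167987) = -27268321788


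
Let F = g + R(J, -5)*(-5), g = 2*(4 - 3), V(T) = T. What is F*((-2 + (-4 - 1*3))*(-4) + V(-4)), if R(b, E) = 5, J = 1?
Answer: -736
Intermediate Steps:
g = 2 (g = 2*1 = 2)
F = -23 (F = 2 + 5*(-5) = 2 - 25 = -23)
F*((-2 + (-4 - 1*3))*(-4) + V(-4)) = -23*((-2 + (-4 - 1*3))*(-4) - 4) = -23*((-2 + (-4 - 3))*(-4) - 4) = -23*((-2 - 7)*(-4) - 4) = -23*(-9*(-4) - 4) = -23*(36 - 4) = -23*32 = -736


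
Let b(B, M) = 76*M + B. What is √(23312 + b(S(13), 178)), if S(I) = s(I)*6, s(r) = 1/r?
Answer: 21*√14118/13 ≈ 191.94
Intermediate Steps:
s(r) = 1/r
S(I) = 6/I
b(B, M) = B + 76*M
√(23312 + b(S(13), 178)) = √(23312 + (6/13 + 76*178)) = √(23312 + (6*(1/13) + 13528)) = √(23312 + (6/13 + 13528)) = √(23312 + 175870/13) = √(478926/13) = 21*√14118/13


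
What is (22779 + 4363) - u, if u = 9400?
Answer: 17742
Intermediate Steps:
(22779 + 4363) - u = (22779 + 4363) - 1*9400 = 27142 - 9400 = 17742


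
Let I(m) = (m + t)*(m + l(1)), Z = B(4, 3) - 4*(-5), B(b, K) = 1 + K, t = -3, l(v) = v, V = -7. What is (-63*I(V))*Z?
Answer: -90720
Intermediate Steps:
Z = 24 (Z = (1 + 3) - 4*(-5) = 4 + 20 = 24)
I(m) = (1 + m)*(-3 + m) (I(m) = (m - 3)*(m + 1) = (-3 + m)*(1 + m) = (1 + m)*(-3 + m))
(-63*I(V))*Z = -63*(-3 + (-7)**2 - 2*(-7))*24 = -63*(-3 + 49 + 14)*24 = -63*60*24 = -3780*24 = -90720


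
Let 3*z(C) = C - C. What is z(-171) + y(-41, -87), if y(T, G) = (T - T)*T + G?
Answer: -87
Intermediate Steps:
y(T, G) = G (y(T, G) = 0*T + G = 0 + G = G)
z(C) = 0 (z(C) = (C - C)/3 = (1/3)*0 = 0)
z(-171) + y(-41, -87) = 0 - 87 = -87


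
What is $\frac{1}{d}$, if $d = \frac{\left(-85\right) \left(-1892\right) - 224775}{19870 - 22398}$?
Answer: $\frac{2528}{63955} \approx 0.039528$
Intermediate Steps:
$d = \frac{63955}{2528}$ ($d = \frac{160820 - 224775}{-2528} = \left(-63955\right) \left(- \frac{1}{2528}\right) = \frac{63955}{2528} \approx 25.299$)
$\frac{1}{d} = \frac{1}{\frac{63955}{2528}} = \frac{2528}{63955}$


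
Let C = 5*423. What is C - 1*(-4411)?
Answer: 6526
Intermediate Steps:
C = 2115
C - 1*(-4411) = 2115 - 1*(-4411) = 2115 + 4411 = 6526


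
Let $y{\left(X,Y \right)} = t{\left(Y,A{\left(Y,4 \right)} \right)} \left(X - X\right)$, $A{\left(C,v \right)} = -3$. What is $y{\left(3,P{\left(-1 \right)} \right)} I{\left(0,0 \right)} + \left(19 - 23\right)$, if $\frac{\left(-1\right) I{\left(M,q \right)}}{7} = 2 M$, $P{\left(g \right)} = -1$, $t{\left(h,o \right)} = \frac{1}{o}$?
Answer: $-4$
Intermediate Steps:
$I{\left(M,q \right)} = - 14 M$ ($I{\left(M,q \right)} = - 7 \cdot 2 M = - 14 M$)
$y{\left(X,Y \right)} = 0$ ($y{\left(X,Y \right)} = \frac{X - X}{-3} = \left(- \frac{1}{3}\right) 0 = 0$)
$y{\left(3,P{\left(-1 \right)} \right)} I{\left(0,0 \right)} + \left(19 - 23\right) = 0 \left(\left(-14\right) 0\right) + \left(19 - 23\right) = 0 \cdot 0 - 4 = 0 - 4 = -4$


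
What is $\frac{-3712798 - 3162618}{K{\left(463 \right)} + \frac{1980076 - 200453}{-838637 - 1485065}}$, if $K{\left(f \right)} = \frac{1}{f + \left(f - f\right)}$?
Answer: $\frac{7397081492344816}{821641747} \approx 9.0028 \cdot 10^{6}$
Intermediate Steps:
$K{\left(f \right)} = \frac{1}{f}$ ($K{\left(f \right)} = \frac{1}{f + 0} = \frac{1}{f}$)
$\frac{-3712798 - 3162618}{K{\left(463 \right)} + \frac{1980076 - 200453}{-838637 - 1485065}} = \frac{-3712798 - 3162618}{\frac{1}{463} + \frac{1980076 - 200453}{-838637 - 1485065}} = - \frac{6875416}{\frac{1}{463} + \frac{1779623}{-2323702}} = - \frac{6875416}{\frac{1}{463} + 1779623 \left(- \frac{1}{2323702}\right)} = - \frac{6875416}{\frac{1}{463} - \frac{1779623}{2323702}} = - \frac{6875416}{- \frac{821641747}{1075874026}} = \left(-6875416\right) \left(- \frac{1075874026}{821641747}\right) = \frac{7397081492344816}{821641747}$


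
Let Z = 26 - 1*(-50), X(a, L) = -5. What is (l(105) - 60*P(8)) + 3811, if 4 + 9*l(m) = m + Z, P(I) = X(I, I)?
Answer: 12392/3 ≈ 4130.7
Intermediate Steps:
P(I) = -5
Z = 76 (Z = 26 + 50 = 76)
l(m) = 8 + m/9 (l(m) = -4/9 + (m + 76)/9 = -4/9 + (76 + m)/9 = -4/9 + (76/9 + m/9) = 8 + m/9)
(l(105) - 60*P(8)) + 3811 = ((8 + (1/9)*105) - 60*(-5)) + 3811 = ((8 + 35/3) + 300) + 3811 = (59/3 + 300) + 3811 = 959/3 + 3811 = 12392/3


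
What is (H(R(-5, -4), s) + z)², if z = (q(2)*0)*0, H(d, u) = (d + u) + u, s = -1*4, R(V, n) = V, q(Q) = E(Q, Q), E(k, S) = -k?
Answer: 169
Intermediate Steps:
q(Q) = -Q
s = -4
H(d, u) = d + 2*u
z = 0 (z = (-1*2*0)*0 = -2*0*0 = 0*0 = 0)
(H(R(-5, -4), s) + z)² = ((-5 + 2*(-4)) + 0)² = ((-5 - 8) + 0)² = (-13 + 0)² = (-13)² = 169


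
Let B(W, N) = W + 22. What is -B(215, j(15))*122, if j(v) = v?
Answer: -28914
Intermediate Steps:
B(W, N) = 22 + W
-B(215, j(15))*122 = -(22 + 215)*122 = -1*237*122 = -237*122 = -28914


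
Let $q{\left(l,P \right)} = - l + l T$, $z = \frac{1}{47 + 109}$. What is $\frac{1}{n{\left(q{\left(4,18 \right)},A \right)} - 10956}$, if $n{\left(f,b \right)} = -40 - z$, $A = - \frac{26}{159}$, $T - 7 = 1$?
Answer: $- \frac{156}{1715377} \approx -9.0942 \cdot 10^{-5}$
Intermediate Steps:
$z = \frac{1}{156} \approx 0.0064103$
$T = 8$ ($T = 7 + 1 = 8$)
$A = - \frac{26}{159}$ ($A = \left(-26\right) \frac{1}{159} = - \frac{26}{159} \approx -0.16352$)
$q{\left(l,P \right)} = 7 l$ ($q{\left(l,P \right)} = - l + l 8 = - l + 8 l = 7 l$)
$n{\left(f,b \right)} = - \frac{6241}{156}$ ($n{\left(f,b \right)} = -40 - \frac{1}{156} = - \frac{6241}{156}$)
$\frac{1}{n{\left(q{\left(4,18 \right)},A \right)} - 10956} = \frac{1}{- \frac{6241}{156} - 10956} = \frac{1}{- \frac{1715377}{156}} = - \frac{156}{1715377}$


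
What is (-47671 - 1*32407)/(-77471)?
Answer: 80078/77471 ≈ 1.0337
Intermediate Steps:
(-47671 - 1*32407)/(-77471) = (-47671 - 32407)*(-1/77471) = -80078*(-1/77471) = 80078/77471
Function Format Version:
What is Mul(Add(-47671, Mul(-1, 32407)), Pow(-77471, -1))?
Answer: Rational(80078, 77471) ≈ 1.0337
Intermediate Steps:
Mul(Add(-47671, Mul(-1, 32407)), Pow(-77471, -1)) = Mul(Add(-47671, -32407), Rational(-1, 77471)) = Mul(-80078, Rational(-1, 77471)) = Rational(80078, 77471)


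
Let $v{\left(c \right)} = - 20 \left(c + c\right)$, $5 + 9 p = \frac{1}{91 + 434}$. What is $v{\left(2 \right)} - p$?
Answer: $- \frac{375376}{4725} \approx -79.445$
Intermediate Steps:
$p = - \frac{2624}{4725}$ ($p = - \frac{5}{9} + \frac{1}{9 \left(91 + 434\right)} = - \frac{5}{9} + \frac{1}{9 \cdot 525} = - \frac{5}{9} + \frac{1}{9} \cdot \frac{1}{525} = - \frac{5}{9} + \frac{1}{4725} = - \frac{2624}{4725} \approx -0.55534$)
$v{\left(c \right)} = - 40 c$ ($v{\left(c \right)} = - 20 \cdot 2 c = - 40 c$)
$v{\left(2 \right)} - p = \left(-40\right) 2 - - \frac{2624}{4725} = -80 + \frac{2624}{4725} = - \frac{375376}{4725}$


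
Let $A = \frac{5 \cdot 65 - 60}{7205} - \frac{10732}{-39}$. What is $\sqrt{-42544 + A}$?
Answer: $\frac{i \sqrt{133498666324023}}{56199} \approx 205.59 i$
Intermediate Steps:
$A = \frac{15466879}{56199}$ ($A = \left(325 - 60\right) \frac{1}{7205} - - \frac{10732}{39} = 265 \cdot \frac{1}{7205} + \frac{10732}{39} = \frac{53}{1441} + \frac{10732}{39} = \frac{15466879}{56199} \approx 275.22$)
$\sqrt{-42544 + A} = \sqrt{-42544 + \frac{15466879}{56199}} = \sqrt{- \frac{2375463377}{56199}} = \frac{i \sqrt{133498666324023}}{56199}$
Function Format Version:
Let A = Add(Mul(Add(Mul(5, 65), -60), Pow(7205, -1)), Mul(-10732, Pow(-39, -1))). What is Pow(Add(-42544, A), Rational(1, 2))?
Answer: Mul(Rational(1, 56199), I, Pow(133498666324023, Rational(1, 2))) ≈ Mul(205.59, I)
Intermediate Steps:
A = Rational(15466879, 56199) (A = Add(Mul(Add(325, -60), Rational(1, 7205)), Mul(-10732, Rational(-1, 39))) = Add(Mul(265, Rational(1, 7205)), Rational(10732, 39)) = Add(Rational(53, 1441), Rational(10732, 39)) = Rational(15466879, 56199) ≈ 275.22)
Pow(Add(-42544, A), Rational(1, 2)) = Pow(Add(-42544, Rational(15466879, 56199)), Rational(1, 2)) = Pow(Rational(-2375463377, 56199), Rational(1, 2)) = Mul(Rational(1, 56199), I, Pow(133498666324023, Rational(1, 2)))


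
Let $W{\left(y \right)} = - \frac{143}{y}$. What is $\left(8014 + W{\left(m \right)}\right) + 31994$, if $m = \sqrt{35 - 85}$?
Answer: $40008 + \frac{143 i \sqrt{2}}{10} \approx 40008.0 + 20.223 i$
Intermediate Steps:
$m = 5 i \sqrt{2}$ ($m = \sqrt{-50} = 5 i \sqrt{2} \approx 7.0711 i$)
$\left(8014 + W{\left(m \right)}\right) + 31994 = \left(8014 - \frac{143}{5 i \sqrt{2}}\right) + 31994 = \left(8014 - 143 \left(- \frac{i \sqrt{2}}{10}\right)\right) + 31994 = \left(8014 + \frac{143 i \sqrt{2}}{10}\right) + 31994 = 40008 + \frac{143 i \sqrt{2}}{10}$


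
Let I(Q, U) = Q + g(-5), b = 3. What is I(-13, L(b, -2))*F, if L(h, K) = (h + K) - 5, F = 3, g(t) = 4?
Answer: -27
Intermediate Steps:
L(h, K) = -5 + K + h (L(h, K) = (K + h) - 5 = -5 + K + h)
I(Q, U) = 4 + Q (I(Q, U) = Q + 4 = 4 + Q)
I(-13, L(b, -2))*F = (4 - 13)*3 = -9*3 = -27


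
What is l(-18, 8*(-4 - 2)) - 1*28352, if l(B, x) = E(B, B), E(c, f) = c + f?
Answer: -28388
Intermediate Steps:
l(B, x) = 2*B (l(B, x) = B + B = 2*B)
l(-18, 8*(-4 - 2)) - 1*28352 = 2*(-18) - 1*28352 = -36 - 28352 = -28388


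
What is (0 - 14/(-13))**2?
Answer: 196/169 ≈ 1.1598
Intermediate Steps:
(0 - 14/(-13))**2 = (0 - 14*(-1/13))**2 = (0 + 14/13)**2 = (14/13)**2 = 196/169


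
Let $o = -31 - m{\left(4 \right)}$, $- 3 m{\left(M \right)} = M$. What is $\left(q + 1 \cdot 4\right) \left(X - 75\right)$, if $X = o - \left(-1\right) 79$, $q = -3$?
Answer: $- \frac{77}{3} \approx -25.667$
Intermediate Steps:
$m{\left(M \right)} = - \frac{M}{3}$
$o = - \frac{89}{3}$ ($o = -31 - \left(- \frac{1}{3}\right) 4 = -31 - - \frac{4}{3} = -31 + \frac{4}{3} = - \frac{89}{3} \approx -29.667$)
$X = \frac{148}{3}$ ($X = - \frac{89}{3} - \left(-1\right) 79 = - \frac{89}{3} - -79 = - \frac{89}{3} + 79 = \frac{148}{3} \approx 49.333$)
$\left(q + 1 \cdot 4\right) \left(X - 75\right) = \left(-3 + 1 \cdot 4\right) \left(\frac{148}{3} - 75\right) = \left(-3 + 4\right) \left(- \frac{77}{3}\right) = 1 \left(- \frac{77}{3}\right) = - \frac{77}{3}$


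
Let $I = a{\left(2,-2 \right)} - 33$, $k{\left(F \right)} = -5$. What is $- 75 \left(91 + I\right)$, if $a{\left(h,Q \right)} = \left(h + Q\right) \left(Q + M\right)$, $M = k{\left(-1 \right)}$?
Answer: $-4350$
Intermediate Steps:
$M = -5$
$a{\left(h,Q \right)} = \left(-5 + Q\right) \left(Q + h\right)$ ($a{\left(h,Q \right)} = \left(h + Q\right) \left(Q - 5\right) = \left(Q + h\right) \left(-5 + Q\right) = \left(-5 + Q\right) \left(Q + h\right)$)
$I = -33$ ($I = \left(\left(-2\right)^{2} - -10 - 10 - 4\right) - 33 = \left(4 + 10 - 10 - 4\right) - 33 = 0 - 33 = -33$)
$- 75 \left(91 + I\right) = - 75 \left(91 - 33\right) = \left(-75\right) 58 = -4350$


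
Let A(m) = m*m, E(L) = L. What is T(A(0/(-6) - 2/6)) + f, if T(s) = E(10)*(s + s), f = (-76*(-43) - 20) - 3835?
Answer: -5263/9 ≈ -584.78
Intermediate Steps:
A(m) = m²
f = -587 (f = (3268 - 20) - 3835 = 3248 - 3835 = -587)
T(s) = 20*s (T(s) = 10*(s + s) = 10*(2*s) = 20*s)
T(A(0/(-6) - 2/6)) + f = 20*(0/(-6) - 2/6)² - 587 = 20*(0*(-⅙) - 2*⅙)² - 587 = 20*(0 - ⅓)² - 587 = 20*(-⅓)² - 587 = 20*(⅑) - 587 = 20/9 - 587 = -5263/9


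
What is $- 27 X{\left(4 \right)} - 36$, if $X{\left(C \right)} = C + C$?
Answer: $-252$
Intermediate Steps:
$X{\left(C \right)} = 2 C$
$- 27 X{\left(4 \right)} - 36 = - 27 \cdot 2 \cdot 4 - 36 = \left(-27\right) 8 - 36 = -216 - 36 = -252$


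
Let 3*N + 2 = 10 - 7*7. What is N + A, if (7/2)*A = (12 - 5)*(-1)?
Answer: -47/3 ≈ -15.667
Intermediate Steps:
N = -41/3 (N = -⅔ + (10 - 7*7)/3 = -⅔ + (10 - 49)/3 = -⅔ + (⅓)*(-39) = -⅔ - 13 = -41/3 ≈ -13.667)
A = -2 (A = 2*((12 - 5)*(-1))/7 = 2*(7*(-1))/7 = (2/7)*(-7) = -2)
N + A = -41/3 - 2 = -47/3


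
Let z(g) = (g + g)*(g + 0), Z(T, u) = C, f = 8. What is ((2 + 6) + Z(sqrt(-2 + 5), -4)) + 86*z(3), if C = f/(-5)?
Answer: 7772/5 ≈ 1554.4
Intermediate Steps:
C = -8/5 (C = 8/(-5) = 8*(-1/5) = -8/5 ≈ -1.6000)
Z(T, u) = -8/5
z(g) = 2*g**2 (z(g) = (2*g)*g = 2*g**2)
((2 + 6) + Z(sqrt(-2 + 5), -4)) + 86*z(3) = ((2 + 6) - 8/5) + 86*(2*3**2) = (8 - 8/5) + 86*(2*9) = 32/5 + 86*18 = 32/5 + 1548 = 7772/5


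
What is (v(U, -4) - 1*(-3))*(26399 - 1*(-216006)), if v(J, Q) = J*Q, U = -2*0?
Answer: 727215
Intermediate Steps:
U = 0
(v(U, -4) - 1*(-3))*(26399 - 1*(-216006)) = (0*(-4) - 1*(-3))*(26399 - 1*(-216006)) = (0 + 3)*(26399 + 216006) = 3*242405 = 727215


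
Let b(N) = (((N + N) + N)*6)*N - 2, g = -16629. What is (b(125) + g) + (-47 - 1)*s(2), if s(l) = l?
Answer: 264523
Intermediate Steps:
b(N) = -2 + 18*N**2 (b(N) = ((2*N + N)*6)*N - 2 = ((3*N)*6)*N - 2 = (18*N)*N - 2 = 18*N**2 - 2 = -2 + 18*N**2)
(b(125) + g) + (-47 - 1)*s(2) = ((-2 + 18*125**2) - 16629) + (-47 - 1)*2 = ((-2 + 18*15625) - 16629) - 48*2 = ((-2 + 281250) - 16629) - 96 = (281248 - 16629) - 96 = 264619 - 96 = 264523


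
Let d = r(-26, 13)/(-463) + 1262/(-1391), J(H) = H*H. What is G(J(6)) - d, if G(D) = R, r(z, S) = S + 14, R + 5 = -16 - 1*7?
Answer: -17411061/644033 ≈ -27.034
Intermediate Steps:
R = -28 (R = -5 + (-16 - 1*7) = -5 + (-16 - 7) = -5 - 23 = -28)
r(z, S) = 14 + S
J(H) = H**2
G(D) = -28
d = -621863/644033 (d = (14 + 13)/(-463) + 1262/(-1391) = 27*(-1/463) + 1262*(-1/1391) = -27/463 - 1262/1391 = -621863/644033 ≈ -0.96558)
G(J(6)) - d = -28 - 1*(-621863/644033) = -28 + 621863/644033 = -17411061/644033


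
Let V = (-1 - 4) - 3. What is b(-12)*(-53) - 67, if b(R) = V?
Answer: 357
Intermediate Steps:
V = -8 (V = -5 - 3 = -8)
b(R) = -8
b(-12)*(-53) - 67 = -8*(-53) - 67 = 424 - 67 = 357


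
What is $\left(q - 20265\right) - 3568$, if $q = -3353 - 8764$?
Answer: $-35950$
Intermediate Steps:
$q = -12117$
$\left(q - 20265\right) - 3568 = \left(-12117 - 20265\right) - 3568 = -32382 - 3568 = -35950$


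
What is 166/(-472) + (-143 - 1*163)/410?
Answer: -53123/48380 ≈ -1.0980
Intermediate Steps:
166/(-472) + (-143 - 1*163)/410 = 166*(-1/472) + (-143 - 163)*(1/410) = -83/236 - 306*1/410 = -83/236 - 153/205 = -53123/48380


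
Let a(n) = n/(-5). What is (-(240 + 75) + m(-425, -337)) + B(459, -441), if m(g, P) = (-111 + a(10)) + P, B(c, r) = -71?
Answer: -836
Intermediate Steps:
a(n) = -n/5 (a(n) = n*(-⅕) = -n/5)
m(g, P) = -113 + P (m(g, P) = (-111 - ⅕*10) + P = (-111 - 2) + P = -113 + P)
(-(240 + 75) + m(-425, -337)) + B(459, -441) = (-(240 + 75) + (-113 - 337)) - 71 = (-1*315 - 450) - 71 = (-315 - 450) - 71 = -765 - 71 = -836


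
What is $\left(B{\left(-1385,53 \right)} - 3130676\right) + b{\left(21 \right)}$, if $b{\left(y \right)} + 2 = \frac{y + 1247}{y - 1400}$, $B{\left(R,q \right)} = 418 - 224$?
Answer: $- \frac{4316938704}{1379} \approx -3.1305 \cdot 10^{6}$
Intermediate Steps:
$B{\left(R,q \right)} = 194$ ($B{\left(R,q \right)} = 418 - 224 = 194$)
$b{\left(y \right)} = -2 + \frac{1247 + y}{-1400 + y}$ ($b{\left(y \right)} = -2 + \frac{y + 1247}{y - 1400} = -2 + \frac{1247 + y}{-1400 + y}$)
$\left(B{\left(-1385,53 \right)} - 3130676\right) + b{\left(21 \right)} = \left(194 - 3130676\right) + \frac{4047 - 21}{-1400 + 21} = -3130482 + \frac{4047 - 21}{-1379} = -3130482 - \frac{4026}{1379} = - \frac{4316938704}{1379}$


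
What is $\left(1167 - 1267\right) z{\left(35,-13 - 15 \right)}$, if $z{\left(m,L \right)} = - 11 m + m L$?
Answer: $136500$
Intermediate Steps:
$z{\left(m,L \right)} = - 11 m + L m$
$\left(1167 - 1267\right) z{\left(35,-13 - 15 \right)} = \left(1167 - 1267\right) 35 \left(-11 - 28\right) = - 100 \cdot 35 \left(-11 - 28\right) = - 100 \cdot 35 \left(-39\right) = \left(-100\right) \left(-1365\right) = 136500$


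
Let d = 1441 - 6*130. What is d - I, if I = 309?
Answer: 352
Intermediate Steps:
d = 661 (d = 1441 - 1*780 = 1441 - 780 = 661)
d - I = 661 - 1*309 = 661 - 309 = 352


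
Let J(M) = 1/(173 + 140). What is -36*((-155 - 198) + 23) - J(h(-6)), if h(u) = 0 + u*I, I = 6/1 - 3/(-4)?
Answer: 3718439/313 ≈ 11880.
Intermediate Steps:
I = 27/4 (I = 6*1 - 3*(-¼) = 6 + ¾ = 27/4 ≈ 6.7500)
h(u) = 27*u/4 (h(u) = 0 + u*(27/4) = 0 + 27*u/4 = 27*u/4)
J(M) = 1/313
-36*((-155 - 198) + 23) - J(h(-6)) = -36*((-155 - 198) + 23) - 1*1/313 = -36*(-353 + 23) - 1/313 = -36*(-330) - 1/313 = 11880 - 1/313 = 3718439/313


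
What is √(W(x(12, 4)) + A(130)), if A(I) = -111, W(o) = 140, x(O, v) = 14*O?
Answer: √29 ≈ 5.3852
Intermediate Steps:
√(W(x(12, 4)) + A(130)) = √(140 - 111) = √29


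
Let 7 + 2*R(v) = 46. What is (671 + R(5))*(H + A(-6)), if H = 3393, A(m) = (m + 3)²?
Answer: 2349081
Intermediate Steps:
A(m) = (3 + m)²
R(v) = 39/2 (R(v) = -7/2 + (½)*46 = -7/2 + 23 = 39/2)
(671 + R(5))*(H + A(-6)) = (671 + 39/2)*(3393 + (3 - 6)²) = 1381*(3393 + (-3)²)/2 = 1381*(3393 + 9)/2 = (1381/2)*3402 = 2349081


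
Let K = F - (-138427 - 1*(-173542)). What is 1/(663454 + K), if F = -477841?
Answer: 1/150498 ≈ 6.6446e-6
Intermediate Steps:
K = -512956 (K = -477841 - (-138427 - 1*(-173542)) = -477841 - (-138427 + 173542) = -477841 - 1*35115 = -477841 - 35115 = -512956)
1/(663454 + K) = 1/(663454 - 512956) = 1/150498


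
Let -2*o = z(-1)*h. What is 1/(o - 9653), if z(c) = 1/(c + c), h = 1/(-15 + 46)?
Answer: -124/1196971 ≈ -0.00010359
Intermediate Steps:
h = 1/31 ≈ 0.032258
z(c) = 1/(2*c)
o = 1/124 (o = -(½)/(-1)/(2*31) = -(½)*(-1)/(2*31) = -(-1)/(4*31) = -½*(-1/62) = 1/124 ≈ 0.0080645)
1/(o - 9653) = 1/(1/124 - 9653) = 1/(-1196971/124) = -124/1196971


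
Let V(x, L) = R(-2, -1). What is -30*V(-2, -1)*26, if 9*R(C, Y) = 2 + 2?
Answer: -1040/3 ≈ -346.67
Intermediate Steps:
R(C, Y) = 4/9 (R(C, Y) = (2 + 2)/9 = (1/9)*4 = 4/9)
V(x, L) = 4/9
-30*V(-2, -1)*26 = -30*4/9*26 = -40/3*26 = -1040/3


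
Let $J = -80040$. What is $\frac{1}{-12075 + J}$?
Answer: $- \frac{1}{92115} \approx -1.0856 \cdot 10^{-5}$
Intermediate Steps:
$\frac{1}{-12075 + J} = \frac{1}{-12075 - 80040} = \frac{1}{-92115} = - \frac{1}{92115}$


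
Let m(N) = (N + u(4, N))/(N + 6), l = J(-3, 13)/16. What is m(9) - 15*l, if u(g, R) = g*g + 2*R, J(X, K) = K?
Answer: -2237/240 ≈ -9.3208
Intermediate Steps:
u(g, R) = g² + 2*R
l = 13/16 ≈ 0.81250
m(N) = (16 + 3*N)/(6 + N) (m(N) = (N + (4² + 2*N))/(N + 6) = (N + (16 + 2*N))/(6 + N) = (16 + 3*N)/(6 + N))
m(9) - 15*l = (16 + 3*9)/(6 + 9) - 15*13/16 = (16 + 27)/15 - 195/16 = (1/15)*43 - 195/16 = 43/15 - 195/16 = -2237/240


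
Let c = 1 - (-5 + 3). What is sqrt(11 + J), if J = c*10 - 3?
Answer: sqrt(38) ≈ 6.1644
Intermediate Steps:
c = 3 (c = 1 - 1*(-2) = 1 + 2 = 3)
J = 27 (J = 3*10 - 3 = 30 - 3 = 27)
sqrt(11 + J) = sqrt(11 + 27) = sqrt(38)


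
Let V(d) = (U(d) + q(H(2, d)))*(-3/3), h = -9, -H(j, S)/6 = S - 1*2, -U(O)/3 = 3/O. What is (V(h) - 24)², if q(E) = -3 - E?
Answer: 1936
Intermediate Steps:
U(O) = -9/O
H(j, S) = 12 - 6*S (H(j, S) = -6*(S - 1*2) = -6*(S - 2) = -6*(-2 + S) = 12 - 6*S)
V(d) = 15 - 6*d + 9/d (V(d) = (-9/d + (-3 - (12 - 6*d)))*(-3/3) = (-9/d + (-3 + (-12 + 6*d)))*(-3*⅓) = (-9/d + (-15 + 6*d))*(-1) = (-15 - 9/d + 6*d)*(-1) = 15 - 6*d + 9/d)
(V(h) - 24)² = ((15 - 6*(-9) + 9/(-9)) - 24)² = ((15 + 54 + 9*(-⅑)) - 24)² = ((15 + 54 - 1) - 24)² = (68 - 24)² = 44² = 1936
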